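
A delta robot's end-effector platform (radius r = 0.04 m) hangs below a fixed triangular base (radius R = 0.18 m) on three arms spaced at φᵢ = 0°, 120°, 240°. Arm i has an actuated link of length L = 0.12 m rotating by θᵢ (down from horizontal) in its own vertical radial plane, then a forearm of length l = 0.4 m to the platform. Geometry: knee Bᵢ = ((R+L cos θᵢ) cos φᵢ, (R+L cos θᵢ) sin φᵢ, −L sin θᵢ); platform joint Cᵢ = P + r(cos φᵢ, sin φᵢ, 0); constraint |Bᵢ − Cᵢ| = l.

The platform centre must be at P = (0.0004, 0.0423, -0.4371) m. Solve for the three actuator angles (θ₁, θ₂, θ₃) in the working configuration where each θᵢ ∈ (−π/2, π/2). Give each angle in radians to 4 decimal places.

θ₁ = 0.9601, θ₂ = 0.7859, θ₃ = 1.1347

arm 1 (φ=0.0°): x'=0.0004, y'=0.0423
  e−x'=0.1396;  (l²−L²−(e−x')²−y'²−z²)/2L = -0.2781
  γ=atan2(-0.4371,0.1396)=-1.2617;  ψ=arccos(-0.6060)=2.2218;  θ1=γ+ψ≈0.9601
rotate P by −φ2: (0.0364, -0.0215, -0.4371)
  e−x'=0.1036;  (l²−L²−(e−x')²−y'²−z²)/2L = -0.2360
  √(A²+B²)=0.4492;  θ2 = -1.3381+2.1240 ≈ 0.7859
φ3=240.0° → target in arm frame (-0.0368, -0.0208)
  e−x'=0.1768;  (l²−L²−(e−x')²−y'²−z²)/2L = -0.3215
  θ3 = atan2(B,A) + arccos(C/0.4715) = 1.1347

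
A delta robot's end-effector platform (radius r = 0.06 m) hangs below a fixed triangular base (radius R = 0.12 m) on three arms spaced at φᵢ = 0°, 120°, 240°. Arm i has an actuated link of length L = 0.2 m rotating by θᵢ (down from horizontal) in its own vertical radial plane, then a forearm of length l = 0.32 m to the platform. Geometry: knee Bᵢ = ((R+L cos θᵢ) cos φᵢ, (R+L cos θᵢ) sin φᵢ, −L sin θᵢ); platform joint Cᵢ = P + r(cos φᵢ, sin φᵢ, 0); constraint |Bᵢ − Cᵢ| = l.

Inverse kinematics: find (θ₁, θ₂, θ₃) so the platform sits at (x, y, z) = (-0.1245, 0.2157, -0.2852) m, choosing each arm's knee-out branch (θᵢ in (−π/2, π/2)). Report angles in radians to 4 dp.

rotate P by −φ1: (-0.1245, 0.2157, -0.2852)
  A cos θ + B sin θ = C:  0.1845·cos θ + -0.2852·sin θ = -0.2488
  θ1 = atan2(B,A) + arccos(C/0.3397) = 1.3960
rotate P by −φ2: (0.2491, 0.0000, -0.2852)
  e−x'=-0.1891;  (l²−L²−(e−x')²−y'²−z²)/2L = -0.1367
  γ=atan2(-0.2852,-0.1891)=-2.1562;  ψ=arccos(-0.3995)=1.9818;  θ2=γ+ψ≈-0.1744
rotate P by −φ3: (-0.1246, -0.2157, -0.2852)
  e−x'=0.1846;  (l²−L²−(e−x')²−y'²−z²)/2L = -0.2488
  θ3 = atan2(B,A) + arccos(C/0.3397) = 1.3961

θ₁ = 1.3960, θ₂ = -0.1744, θ₃ = 1.3961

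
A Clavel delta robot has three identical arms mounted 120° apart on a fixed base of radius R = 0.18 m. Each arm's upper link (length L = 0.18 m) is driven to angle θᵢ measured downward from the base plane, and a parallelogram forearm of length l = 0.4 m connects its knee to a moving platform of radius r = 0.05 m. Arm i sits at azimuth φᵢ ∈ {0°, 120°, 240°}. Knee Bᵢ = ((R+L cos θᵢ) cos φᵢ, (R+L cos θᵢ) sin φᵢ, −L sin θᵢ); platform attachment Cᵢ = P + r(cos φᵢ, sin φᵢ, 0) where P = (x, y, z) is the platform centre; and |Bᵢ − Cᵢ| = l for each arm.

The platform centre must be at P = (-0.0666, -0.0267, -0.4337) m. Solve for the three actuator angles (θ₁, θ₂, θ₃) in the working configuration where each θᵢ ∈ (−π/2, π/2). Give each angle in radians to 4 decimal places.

θ₁ = 1.0474, θ₂ = 0.7854, θ₃ = 0.6110

rotate P by −φ1: (-0.0666, -0.0267, -0.4337)
  A=0.1966, B=-0.4337, C=(l²−L²−A²−y'²−z²)/(2L)=-0.2774
  γ=atan2(-0.4337,0.1966)=-1.1452;  ψ=arccos(-0.5825)=2.1926;  θ1=γ+ψ≈1.0474
arm 2 (φ=120.0°): x'=0.0102, y'=0.0710
  e−x'=0.1198;  (l²−L²−(e−x')²−y'²−z²)/2L = -0.2219
  γ=atan2(-0.4337,0.1198)=-1.3012;  ψ=arccos(-0.4933)=2.0866;  θ2=γ+ψ≈0.7854
φ3=240.0° → target in arm frame (0.0564, -0.0443)
  A=0.0736, B=-0.4337, C=(l²−L²−A²−y'²−z²)/(2L)=-0.1885
  γ=atan2(-0.4337,0.0736)=-1.4027;  ψ=arccos(-0.4286)=2.0137;  θ3=γ+ψ≈0.6110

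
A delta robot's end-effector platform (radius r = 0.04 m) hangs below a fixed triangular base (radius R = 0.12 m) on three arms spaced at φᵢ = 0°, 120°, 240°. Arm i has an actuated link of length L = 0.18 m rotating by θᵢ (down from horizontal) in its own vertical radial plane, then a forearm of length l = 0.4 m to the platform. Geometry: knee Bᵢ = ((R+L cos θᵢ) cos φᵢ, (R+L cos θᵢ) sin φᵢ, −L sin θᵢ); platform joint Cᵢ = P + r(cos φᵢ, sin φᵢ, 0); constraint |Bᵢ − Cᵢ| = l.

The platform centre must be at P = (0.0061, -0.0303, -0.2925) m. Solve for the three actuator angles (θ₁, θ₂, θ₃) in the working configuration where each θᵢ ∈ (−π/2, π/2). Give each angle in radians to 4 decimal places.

φ1=0.0° → target in arm frame (0.0061, -0.0303)
  e−x'=0.0739;  (l²−L²−(e−x')²−y'²−z²)/2L = 0.0991
  θ1 = atan2(B,A) + arccos(C/0.3017) = -0.0871
rotate P by −φ2: (-0.0293, 0.0099, -0.2925)
  e−x'=0.1093;  (l²−L²−(e−x')²−y'²−z²)/2L = 0.0833
  θ2 = atan2(B,A) + arccos(C/0.3123) = 0.0874
φ3=240.0° → target in arm frame (0.0232, 0.0204)
  A=0.0568, B=-0.2925, C=(l²−L²−A²−y'²−z²)/(2L)=0.1067
  √(A²+B²)=0.2980;  θ3 = -1.3790+1.2047 ≈ -0.1743

θ₁ = -0.0871, θ₂ = 0.0874, θ₃ = -0.1743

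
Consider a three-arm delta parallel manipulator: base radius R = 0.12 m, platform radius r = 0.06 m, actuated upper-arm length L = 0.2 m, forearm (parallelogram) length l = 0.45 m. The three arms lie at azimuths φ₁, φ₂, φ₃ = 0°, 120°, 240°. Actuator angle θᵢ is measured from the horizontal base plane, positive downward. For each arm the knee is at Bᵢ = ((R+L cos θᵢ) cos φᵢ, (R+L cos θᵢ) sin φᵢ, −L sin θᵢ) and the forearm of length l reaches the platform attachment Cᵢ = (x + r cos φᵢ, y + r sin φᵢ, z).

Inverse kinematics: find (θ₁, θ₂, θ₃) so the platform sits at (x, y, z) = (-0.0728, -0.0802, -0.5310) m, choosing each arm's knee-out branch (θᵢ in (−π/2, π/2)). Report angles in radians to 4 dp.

φ1=0.0° → target in arm frame (-0.0728, -0.0802)
  A cos θ + B sin θ = C:  0.1328·cos θ + -0.5310·sin θ = -0.3588
  γ=atan2(-0.5310,0.1328)=-1.3257;  ψ=arccos(-0.6556)=2.2857;  θ1=γ+ψ≈0.9600
arm 2 (φ=120.0°): x'=-0.0331, y'=0.1031
  A cos θ + B sin θ = C:  0.0931·cos θ + -0.5310·sin θ = -0.3469
  γ=atan2(-0.5310,0.0931)=-1.3973;  ψ=arccos(-0.6435)=2.2698;  θ2=γ+ψ≈0.8725
rotate P by −φ3: (0.1059, -0.0229, -0.5310)
  A cos θ + B sin θ = C:  -0.0459·cos θ + -0.5310·sin θ = -0.3052
  γ=atan2(-0.5310,-0.0459)=-1.6569;  ψ=arccos(-0.5727)=2.1806;  θ3=γ+ψ≈0.5236

θ₁ = 0.9600, θ₂ = 0.8725, θ₃ = 0.5236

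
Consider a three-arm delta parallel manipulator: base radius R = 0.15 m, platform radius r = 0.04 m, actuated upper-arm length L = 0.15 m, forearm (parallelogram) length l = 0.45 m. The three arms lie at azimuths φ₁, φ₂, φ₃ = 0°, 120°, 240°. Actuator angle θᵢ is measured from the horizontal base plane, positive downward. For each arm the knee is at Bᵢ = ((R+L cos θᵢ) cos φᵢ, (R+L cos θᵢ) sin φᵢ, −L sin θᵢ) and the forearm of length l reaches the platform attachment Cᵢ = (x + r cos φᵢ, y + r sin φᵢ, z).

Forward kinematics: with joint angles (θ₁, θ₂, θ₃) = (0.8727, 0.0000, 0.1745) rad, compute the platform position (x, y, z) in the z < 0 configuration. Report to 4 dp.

arm 1 at φ=0.0°: e+L cos θ1 = 0.2064;  S1 = (0.2064, 0.0000, -0.1149)
φ2=120.0°: virtual centre (-0.1300, 0.2252, 0.0000), radius l
arm 3 at φ=240.0°: e+L cos θ3 = 0.2577;  S3 = (-0.1289, -0.2232, -0.0260)
subtract pairs → two planes through P
linear system: -0.6728x+0.4503y = 0.0118−0.2298z; -0.6706x+-0.4464y = 0.0113−0.1777z
Cramer: x(z) = -0.0172+0.3032z;  y(z) = 0.0005-0.0573z
into |P−S₁|² = l²: 1.0952z² + 0.0942z + -0.1393 = 0;  Δ = 0.6191;  z = -0.4022 or 0.3162 → z<0 root = -0.4022
x = -0.1391, y = 0.0236

(-0.1391, 0.0236, -0.4022)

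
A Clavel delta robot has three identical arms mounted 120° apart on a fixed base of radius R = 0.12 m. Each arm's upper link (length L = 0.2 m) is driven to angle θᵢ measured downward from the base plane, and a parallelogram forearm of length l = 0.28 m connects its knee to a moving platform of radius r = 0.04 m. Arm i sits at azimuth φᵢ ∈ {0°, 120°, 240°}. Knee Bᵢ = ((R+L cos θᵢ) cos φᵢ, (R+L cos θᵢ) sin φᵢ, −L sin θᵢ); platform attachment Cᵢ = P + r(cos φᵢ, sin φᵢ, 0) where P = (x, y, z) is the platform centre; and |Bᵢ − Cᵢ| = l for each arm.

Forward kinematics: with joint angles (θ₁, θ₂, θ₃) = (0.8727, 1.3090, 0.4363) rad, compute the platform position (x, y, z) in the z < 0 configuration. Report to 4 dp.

arm 1 at φ=0.0°: e+L cos θ1 = 0.2086;  centre 1 = (0.2086, 0.0000, -0.1532)
centre 2 = (0.1318·cos120.0°, 0.1318·sin120.0°, -0.1932) = (-0.0659, 0.1141, -0.1932)
arm 3 at φ=240.0°: e+L cos θ3 = 0.2613;  centre 3 = (-0.1306, -0.2263, -0.0845)
eliminate P² terms by subtracting sphere 1 from 2 and 3
[-0.5489 0.2282 -0.0799]·P = -0.0123;  [-0.6784 -0.4525 0.1374]·P = 0.0084
det = 0.4032;  x = 0.0090+-0.0120z,  y = -0.0322+0.3215z
quadratic in z: (1.1035)z²+(0.2905)z+(-0.0141)=0, √Δ=0.3828 → z ∈ {-0.3051, 0.0418}; z = -0.3051 (taking z<0)
x = 0.0127, y = -0.1302

(0.0127, -0.1302, -0.3051)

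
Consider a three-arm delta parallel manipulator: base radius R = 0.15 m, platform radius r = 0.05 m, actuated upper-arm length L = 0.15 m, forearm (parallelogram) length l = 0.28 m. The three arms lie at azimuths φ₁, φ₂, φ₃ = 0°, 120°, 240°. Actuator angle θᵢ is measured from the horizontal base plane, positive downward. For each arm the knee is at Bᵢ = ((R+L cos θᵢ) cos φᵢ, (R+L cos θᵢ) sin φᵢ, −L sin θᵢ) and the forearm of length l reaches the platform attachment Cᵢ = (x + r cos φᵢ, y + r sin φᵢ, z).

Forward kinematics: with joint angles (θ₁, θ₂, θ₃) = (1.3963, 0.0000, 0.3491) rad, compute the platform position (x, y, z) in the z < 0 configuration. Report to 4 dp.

(-0.1473, 0.0251, -0.2031)

O1 = (0.1260·cos0.0°, 0.1260·sin0.0°, -0.1477) = (0.1260, 0.0000, -0.1477)
O2 = (0.2500·cos120.0°, 0.2500·sin120.0°, 0.0000) = (-0.1250, 0.2165, 0.0000)
φ3=240.0°: virtual centre (-0.1205, -0.2087, -0.0513), radius l
|O₂|²−|O₁|² = 0.0248;  |O₃|²−|O₁|² = 0.0230
plane₁₂: -0.5021x+0.4330y+0.2954z = 0.0248
Cramer: x(z) = -0.0480+0.4888z;  y(z) = 0.0016-0.1155z
into |P−O₁|² = l²: 1.2523z² + 0.1249z + -0.0263 = 0;  Δ = 0.1473;  z = -0.2031 or 0.1034 → z<0 root = -0.2031
x = -0.1473, y = 0.0251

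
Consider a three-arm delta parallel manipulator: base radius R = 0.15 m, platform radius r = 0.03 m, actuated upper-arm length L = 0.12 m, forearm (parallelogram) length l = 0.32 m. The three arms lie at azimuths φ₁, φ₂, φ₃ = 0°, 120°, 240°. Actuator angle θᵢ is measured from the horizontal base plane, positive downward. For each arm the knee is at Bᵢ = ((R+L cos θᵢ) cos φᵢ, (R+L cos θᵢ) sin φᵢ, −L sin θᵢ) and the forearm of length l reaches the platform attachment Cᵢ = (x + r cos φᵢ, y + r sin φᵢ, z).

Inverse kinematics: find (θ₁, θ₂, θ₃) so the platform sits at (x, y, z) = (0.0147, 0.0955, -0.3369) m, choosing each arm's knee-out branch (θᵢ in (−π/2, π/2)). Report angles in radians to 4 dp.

rotate P by −φ1: (0.0147, 0.0955, -0.3369)
  A=0.1053, B=-0.3369, C=(l²−L²−A²−y'²−z²)/(2L)=-0.1905
  √(A²+B²)=0.3530;  θ1 = -1.2679+2.1407 ≈ 0.8729
rotate P by −φ2: (0.0754, -0.0605, -0.3369)
  A=0.0446, B=-0.3369, C=(l²−L²−A²−y'²−z²)/(2L)=-0.1298
  √(A²+B²)=0.3398;  θ2 = -1.4390+1.9627 ≈ 0.5236
φ3=240.0° → target in arm frame (-0.0901, -0.0350)
  A=0.2101, B=-0.3369, C=(l²−L²−A²−y'²−z²)/(2L)=-0.2952
  √(A²+B²)=0.3970;  θ3 = -1.0133+2.4092 ≈ 1.3959

θ₁ = 0.8729, θ₂ = 0.5236, θ₃ = 1.3959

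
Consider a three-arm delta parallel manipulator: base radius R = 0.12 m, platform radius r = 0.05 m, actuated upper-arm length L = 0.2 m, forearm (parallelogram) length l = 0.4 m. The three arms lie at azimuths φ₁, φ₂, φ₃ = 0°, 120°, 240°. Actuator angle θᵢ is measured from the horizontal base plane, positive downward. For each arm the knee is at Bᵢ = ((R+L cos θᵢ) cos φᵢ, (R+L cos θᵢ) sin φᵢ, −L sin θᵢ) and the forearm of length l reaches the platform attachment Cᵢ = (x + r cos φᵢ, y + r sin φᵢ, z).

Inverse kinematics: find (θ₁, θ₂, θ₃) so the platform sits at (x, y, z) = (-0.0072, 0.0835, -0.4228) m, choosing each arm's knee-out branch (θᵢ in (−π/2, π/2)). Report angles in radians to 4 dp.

θ₁ = 0.6108, θ₂ = 0.3490, θ₃ = 0.7851

rotate P by −φ1: (-0.0072, 0.0835, -0.4228)
  A=0.0772, B=-0.4228, C=(l²−L²−A²−y'²−z²)/(2L)=-0.1792
  γ=atan2(-0.4228,0.0772)=-1.3902;  ψ=arccos(-0.4170)=2.0010;  θ1=γ+ψ≈0.6108
rotate P by −φ2: (0.0759, -0.0355, -0.4228)
  A=-0.0059, B=-0.4228, C=(l²−L²−A²−y'²−z²)/(2L)=-0.1501
  θ2 = atan2(B,A) + arccos(C/0.4228) = 0.3490
rotate P by −φ3: (-0.0687, -0.0480, -0.4228)
  A=0.1387, B=-0.4228, C=(l²−L²−A²−y'²−z²)/(2L)=-0.2008
  θ3 = atan2(B,A) + arccos(C/0.4450) = 0.7851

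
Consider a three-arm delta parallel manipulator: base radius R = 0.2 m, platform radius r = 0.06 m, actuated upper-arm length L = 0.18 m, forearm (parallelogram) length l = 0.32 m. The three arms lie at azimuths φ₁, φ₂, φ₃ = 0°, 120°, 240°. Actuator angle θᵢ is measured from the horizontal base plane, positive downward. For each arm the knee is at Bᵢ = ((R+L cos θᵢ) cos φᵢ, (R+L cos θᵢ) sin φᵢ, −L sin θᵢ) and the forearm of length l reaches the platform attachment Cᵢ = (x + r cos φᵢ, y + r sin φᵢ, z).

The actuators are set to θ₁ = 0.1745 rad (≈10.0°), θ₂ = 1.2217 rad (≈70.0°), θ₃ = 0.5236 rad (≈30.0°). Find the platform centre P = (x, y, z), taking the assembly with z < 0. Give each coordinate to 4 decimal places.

(0.0806, -0.0818, -0.2305)

S1 = (0.3173·cos0.0°, 0.3173·sin0.0°, -0.0313) = (0.3173, 0.0000, -0.0313)
S2 = (0.2016·cos120.0°, 0.2016·sin120.0°, -0.1691) = (-0.1008, 0.1746, -0.1691)
arm 3 at φ=240.0°: (R−r)+L cos θ3 = 0.2959;  S3 = (-0.1479, -0.2562, -0.0900)
eliminate P² terms by subtracting sphere 1 from 2 and 3
linear system: -0.8361x+0.3491y = -0.0324−-0.2758z; -0.9304x+-0.5125y = -0.0060−-0.1175z
det = 0.7533;  x = 0.0248+-0.2421z,  y = -0.0334+0.2102z
quadratic in z: (1.1028)z²+(0.1901)z+(-0.0148)=0, √Δ=0.3183 → z ∈ {-0.2305, 0.0582}; z = -0.2305 (taking z<0)
x = 0.0806, y = -0.0818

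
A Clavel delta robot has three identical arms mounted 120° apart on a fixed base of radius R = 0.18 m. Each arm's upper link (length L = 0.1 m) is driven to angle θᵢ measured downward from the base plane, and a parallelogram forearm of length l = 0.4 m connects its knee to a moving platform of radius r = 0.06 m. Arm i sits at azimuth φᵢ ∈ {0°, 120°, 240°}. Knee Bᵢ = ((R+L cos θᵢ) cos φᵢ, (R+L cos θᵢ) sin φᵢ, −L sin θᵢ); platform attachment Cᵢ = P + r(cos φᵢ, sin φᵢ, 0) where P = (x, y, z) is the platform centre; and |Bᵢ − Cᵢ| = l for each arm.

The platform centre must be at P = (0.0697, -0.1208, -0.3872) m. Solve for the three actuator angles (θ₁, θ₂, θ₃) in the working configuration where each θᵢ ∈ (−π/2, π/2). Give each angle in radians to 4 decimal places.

φ1=0.0° → target in arm frame (0.0697, -0.1208)
  e−x'=0.0503;  (l²−L²−(e−x')²−y'²−z²)/2L = -0.0852
  γ=atan2(-0.3872,0.0503)=-1.4416;  ψ=arccos(-0.2183)=1.7909;  θ1=γ+ψ≈0.3492
arm 2 (φ=120.0°): x'=-0.1395, y'=0.0000
  A=0.2595, B=-0.3872, C=(l²−L²−A²−y'²−z²)/(2L)=-0.3362
  θ2 = atan2(B,A) + arccos(C/0.4661) = 1.3962
arm 3 (φ=240.0°): x'=0.0698, y'=0.1208
  A=0.0502, B=-0.3872, C=(l²−L²−A²−y'²−z²)/(2L)=-0.0852
  θ3 = atan2(B,A) + arccos(C/0.3904) = 0.3489

θ₁ = 0.3492, θ₂ = 1.3962, θ₃ = 0.3489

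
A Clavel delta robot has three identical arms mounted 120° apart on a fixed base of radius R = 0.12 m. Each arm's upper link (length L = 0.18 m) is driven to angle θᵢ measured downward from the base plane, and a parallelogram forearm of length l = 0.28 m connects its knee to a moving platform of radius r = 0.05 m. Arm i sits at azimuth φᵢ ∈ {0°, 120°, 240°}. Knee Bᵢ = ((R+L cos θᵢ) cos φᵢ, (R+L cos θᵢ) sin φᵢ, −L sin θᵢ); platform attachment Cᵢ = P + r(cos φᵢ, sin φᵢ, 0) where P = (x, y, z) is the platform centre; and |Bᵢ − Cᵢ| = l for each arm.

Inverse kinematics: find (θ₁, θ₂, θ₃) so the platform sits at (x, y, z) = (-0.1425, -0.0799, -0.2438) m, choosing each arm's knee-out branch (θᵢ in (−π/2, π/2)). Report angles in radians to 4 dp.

θ₁ = 1.3090, θ₂ = 0.7851, θ₃ = 0.0001

φ1=0.0° → target in arm frame (-0.1425, -0.0799)
  A=0.2125, B=-0.2438, C=(l²−L²−A²−y'²−z²)/(2L)=-0.1805
  √(A²+B²)=0.3234;  θ1 = -0.8539+2.1629 ≈ 1.3090
arm 2 (φ=120.0°): x'=0.0021, y'=0.1634
  A cos θ + B sin θ = C:  0.0679·cos θ + -0.2438·sin θ = -0.1243
  θ2 = atan2(B,A) + arccos(C/0.2531) = 0.7851
arm 3 (φ=240.0°): x'=0.1404, y'=-0.0835
  e−x'=-0.0704;  (l²−L²−(e−x')²−y'²−z²)/2L = -0.0705
  √(A²+B²)=0.2538;  θ3 = -1.8521+1.8522 ≈ 0.0001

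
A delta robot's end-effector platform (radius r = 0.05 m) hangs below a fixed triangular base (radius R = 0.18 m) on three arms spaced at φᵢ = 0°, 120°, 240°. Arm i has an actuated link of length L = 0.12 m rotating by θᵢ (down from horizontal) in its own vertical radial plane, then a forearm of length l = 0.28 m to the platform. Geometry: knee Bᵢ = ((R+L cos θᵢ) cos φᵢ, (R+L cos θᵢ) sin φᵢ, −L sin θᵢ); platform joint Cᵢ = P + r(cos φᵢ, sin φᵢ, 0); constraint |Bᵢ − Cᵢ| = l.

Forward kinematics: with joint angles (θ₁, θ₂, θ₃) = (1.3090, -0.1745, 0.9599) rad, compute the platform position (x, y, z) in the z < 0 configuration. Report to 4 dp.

(-0.0861, 0.0791, -0.2211)

S1 = (0.1611·cos0.0°, 0.1611·sin0.0°, -0.1159) = (0.1611, 0.0000, -0.1159)
S2 = (0.2482·cos120.0°, 0.2482·sin120.0°, 0.0208) = (-0.1241, 0.2149, 0.0208)
φ3=240.0°: virtual centre (-0.0994, -0.1722, -0.0983), radius l
|S₂|²−|S₁|² = 0.0227;  |S₃|²−|S₁|² = 0.0098
linear system: -0.5703x+0.4299y = 0.0227−0.2735z; -0.5209x+-0.3444y = 0.0098−0.0352z
Cramer: x(z) = -0.0286+0.2601z;  y(z) = 0.0147-0.2912z
quadratic in z: (1.1524)z²+(0.1246)z+(-0.0288)=0, √Δ=0.3849 → z ∈ {-0.2211, 0.1130}; z = -0.2211 (taking z<0)
x = -0.0861, y = 0.0791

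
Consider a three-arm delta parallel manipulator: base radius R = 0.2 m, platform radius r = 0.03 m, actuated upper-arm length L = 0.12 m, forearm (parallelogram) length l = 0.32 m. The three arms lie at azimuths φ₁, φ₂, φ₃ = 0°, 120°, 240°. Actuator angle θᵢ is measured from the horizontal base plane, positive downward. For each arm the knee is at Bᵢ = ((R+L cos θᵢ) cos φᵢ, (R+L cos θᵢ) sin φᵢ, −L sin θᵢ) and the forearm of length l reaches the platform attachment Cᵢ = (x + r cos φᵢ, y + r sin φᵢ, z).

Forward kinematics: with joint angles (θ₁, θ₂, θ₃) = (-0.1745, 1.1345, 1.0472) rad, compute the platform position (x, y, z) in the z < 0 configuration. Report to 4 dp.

(0.1028, -0.0082, -0.2399)

φ1=0.0°: virtual centre (0.2882, 0.0000, 0.0208), radius l
O2 = (0.2207·cos120.0°, 0.2207·sin120.0°, -0.1088) = (-0.1104, 0.1911, -0.1088)
arm 3 at φ=240.0°: (R−r)+L cos θ3 = 0.2300;  O3 = (-0.1150, -0.1992, -0.1039)
eliminate P² terms by subtracting sphere 1 from 2 and 3
plane₁₂: -0.7971x+0.3823y+-0.2592z = -0.0229
det = 0.6258;  x = 0.0267+-0.3174z,  y = -0.0044+0.0162z
sphere 1 gives Az²+Bz+C=0 with A=1.1010, B=0.1242, C=-0.0336;  B²−4AC=0.1633;  roots -0.2399, 0.1271;  negative root z = -0.2399
x = 0.1028, y = -0.0082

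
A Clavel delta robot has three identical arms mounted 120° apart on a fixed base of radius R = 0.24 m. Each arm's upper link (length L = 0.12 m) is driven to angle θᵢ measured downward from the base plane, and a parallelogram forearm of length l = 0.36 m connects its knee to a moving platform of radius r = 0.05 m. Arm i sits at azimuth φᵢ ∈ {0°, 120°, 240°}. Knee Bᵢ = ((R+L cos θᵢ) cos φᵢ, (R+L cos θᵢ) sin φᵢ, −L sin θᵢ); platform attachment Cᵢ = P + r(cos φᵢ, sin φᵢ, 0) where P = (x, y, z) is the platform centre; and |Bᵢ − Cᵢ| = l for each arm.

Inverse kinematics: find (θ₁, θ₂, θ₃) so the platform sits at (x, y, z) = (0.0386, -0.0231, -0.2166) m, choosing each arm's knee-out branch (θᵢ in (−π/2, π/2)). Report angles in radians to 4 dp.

arm 1 (φ=0.0°): x'=0.0386, y'=-0.0231
  e−x'=0.1514;  (l²−L²−(e−x')²−y'²−z²)/2L = 0.1868
  θ1 = atan2(B,A) + arccos(C/0.2643) = -0.1749
arm 2 (φ=120.0°): x'=-0.0393, y'=-0.0219
  A=0.2293, B=-0.2166, C=(l²−L²−A²−y'²−z²)/(2L)=0.0634
  θ2 = atan2(B,A) + arccos(C/0.3154) = 0.6114
rotate P by −φ3: (0.0007, 0.0450, -0.2166)
  A=0.1893, B=-0.2166, C=(l²−L²−A²−y'²−z²)/(2L)=0.1268
  √(A²+B²)=0.2877;  θ3 = -0.8526+1.1144 ≈ 0.2618

θ₁ = -0.1749, θ₂ = 0.6114, θ₃ = 0.2618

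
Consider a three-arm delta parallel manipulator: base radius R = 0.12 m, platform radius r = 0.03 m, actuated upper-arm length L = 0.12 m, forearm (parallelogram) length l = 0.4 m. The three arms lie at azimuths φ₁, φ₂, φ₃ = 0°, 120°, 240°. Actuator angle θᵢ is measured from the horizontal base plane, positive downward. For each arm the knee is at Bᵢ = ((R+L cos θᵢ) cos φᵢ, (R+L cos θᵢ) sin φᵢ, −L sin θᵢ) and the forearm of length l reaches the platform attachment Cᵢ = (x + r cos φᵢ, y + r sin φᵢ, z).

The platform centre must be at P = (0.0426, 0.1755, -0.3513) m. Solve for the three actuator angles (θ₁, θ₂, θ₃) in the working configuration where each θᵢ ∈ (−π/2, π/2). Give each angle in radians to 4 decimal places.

arm 1 (φ=0.0°): x'=0.0426, y'=0.1755
  A=0.0474, B=-0.3513, C=(l²−L²−A²−y'²−z²)/(2L)=-0.0452
  √(A²+B²)=0.3545;  θ1 = -1.4367+1.6988 ≈ 0.2621
φ2=120.0° → target in arm frame (0.1307, -0.1246)
  e−x'=-0.0407;  (l²−L²−(e−x')²−y'²−z²)/2L = 0.0208
  γ=atan2(-0.3513,-0.0407)=-1.6861;  ψ=arccos(0.0589)=1.5119;  θ2=γ+ψ≈-0.1742
arm 3 (φ=240.0°): x'=-0.1733, y'=-0.0509
  e−x'=0.2633;  (l²−L²−(e−x')²−y'²−z²)/2L = -0.2072
  √(A²+B²)=0.4390;  θ3 = -0.9276+2.0622 ≈ 1.1346

θ₁ = 0.2621, θ₂ = -0.1742, θ₃ = 1.1346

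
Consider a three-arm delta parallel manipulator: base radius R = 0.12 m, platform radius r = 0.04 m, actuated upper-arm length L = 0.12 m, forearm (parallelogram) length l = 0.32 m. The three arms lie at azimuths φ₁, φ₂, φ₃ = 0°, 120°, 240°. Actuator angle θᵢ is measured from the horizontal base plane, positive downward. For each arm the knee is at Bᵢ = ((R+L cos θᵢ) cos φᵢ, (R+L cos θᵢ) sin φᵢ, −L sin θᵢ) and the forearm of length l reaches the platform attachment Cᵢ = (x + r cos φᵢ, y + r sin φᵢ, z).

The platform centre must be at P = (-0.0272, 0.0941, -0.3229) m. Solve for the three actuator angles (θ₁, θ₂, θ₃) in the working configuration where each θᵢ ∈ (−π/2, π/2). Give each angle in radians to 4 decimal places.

φ1=0.0° → target in arm frame (-0.0272, 0.0941)
  A=0.1072, B=-0.3229, C=(l²−L²−A²−y'²−z²)/(2L)=-0.1525
  γ=atan2(-0.3229,0.1072)=-1.2503;  ψ=arccos(-0.4484)=2.0357;  θ1=γ+ψ≈0.7855
rotate P by −φ2: (0.0951, -0.0235, -0.3229)
  A=-0.0151, B=-0.3229, C=(l²−L²−A²−y'²−z²)/(2L)=-0.0710
  γ=atan2(-0.3229,-0.0151)=-1.6175;  ψ=arccos(-0.2197)=1.7923;  θ2=γ+ψ≈0.1748
arm 3 (φ=240.0°): x'=-0.0679, y'=-0.0706
  A cos θ + B sin θ = C:  0.1479·cos θ + -0.3229·sin θ = -0.1797
  θ3 = atan2(B,A) + arccos(C/0.3552) = 0.9599

θ₁ = 0.7855, θ₂ = 0.1748, θ₃ = 0.9599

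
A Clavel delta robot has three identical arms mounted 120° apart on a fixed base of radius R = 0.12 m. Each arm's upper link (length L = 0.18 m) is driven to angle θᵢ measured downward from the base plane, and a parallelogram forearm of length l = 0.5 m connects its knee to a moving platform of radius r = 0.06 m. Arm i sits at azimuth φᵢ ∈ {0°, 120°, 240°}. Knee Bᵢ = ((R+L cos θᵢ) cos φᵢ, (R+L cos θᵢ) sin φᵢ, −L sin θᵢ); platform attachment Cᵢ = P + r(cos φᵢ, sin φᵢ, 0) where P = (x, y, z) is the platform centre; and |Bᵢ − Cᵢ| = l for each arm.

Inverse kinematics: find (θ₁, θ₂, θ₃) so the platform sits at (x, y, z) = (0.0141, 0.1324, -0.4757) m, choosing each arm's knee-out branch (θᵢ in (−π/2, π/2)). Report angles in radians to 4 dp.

rotate P by −φ1: (0.0141, 0.1324, -0.4757)
  A=0.0459, B=-0.4757, C=(l²−L²−A²−y'²−z²)/(2L)=-0.0787
  √(A²+B²)=0.4779;  θ1 = -1.4746+1.7362 ≈ 0.2616
φ2=120.0° → target in arm frame (0.1076, -0.0784)
  A cos θ + B sin θ = C:  -0.0476·cos θ + -0.4757·sin θ = -0.0475
  θ2 = atan2(B,A) + arccos(C/0.4781) = -0.0002
arm 3 (φ=240.0°): x'=-0.1217, y'=-0.0540
  e−x'=0.1817;  (l²−L²−(e−x')²−y'²−z²)/2L = -0.1240
  γ=atan2(-0.4757,0.1817)=-1.2059;  ψ=arccos(-0.2434)=1.8167;  θ3=γ+ψ≈0.6108

θ₁ = 0.2616, θ₂ = -0.0002, θ₃ = 0.6108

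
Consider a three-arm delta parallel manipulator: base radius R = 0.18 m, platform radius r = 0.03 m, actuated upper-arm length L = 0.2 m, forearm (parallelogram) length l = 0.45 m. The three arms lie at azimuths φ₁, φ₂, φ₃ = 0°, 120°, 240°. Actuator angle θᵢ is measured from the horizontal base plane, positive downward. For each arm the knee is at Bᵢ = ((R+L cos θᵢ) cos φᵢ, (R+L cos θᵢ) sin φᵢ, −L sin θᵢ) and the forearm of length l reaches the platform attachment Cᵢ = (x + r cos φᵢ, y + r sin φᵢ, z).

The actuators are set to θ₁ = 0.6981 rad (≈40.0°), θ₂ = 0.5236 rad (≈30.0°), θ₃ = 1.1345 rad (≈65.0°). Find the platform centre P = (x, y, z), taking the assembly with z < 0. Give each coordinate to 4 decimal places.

arm 1 at φ=0.0°: (R−r)+L cos θ1 = 0.3032;  O1 = (0.3032, 0.0000, -0.1286)
arm 2 at φ=120.0°: (R−r)+L cos θ2 = 0.3232;  O2 = (-0.1616, 0.2799, -0.1000)
φ3=240.0°: virtual centre (-0.1173, -0.2031, -0.1813), radius l
eliminate P² terms by subtracting sphere 1 from 2 and 3
linear system: -0.9296x+0.5598y = 0.0060−0.0571z; -0.8409x+-0.4062y = -0.0206−-0.1054z
Cramer: x(z) = 0.0107-0.0422z;  y(z) = 0.0285-0.1721z
quadratic in z: (1.0314)z²+(0.2720)z+(-0.0996)=0, √Δ=0.6964 → z ∈ {-0.4694, 0.2057}; z = -0.4694 (taking z<0)
x = 0.0305, y = 0.1093

(0.0305, 0.1093, -0.4694)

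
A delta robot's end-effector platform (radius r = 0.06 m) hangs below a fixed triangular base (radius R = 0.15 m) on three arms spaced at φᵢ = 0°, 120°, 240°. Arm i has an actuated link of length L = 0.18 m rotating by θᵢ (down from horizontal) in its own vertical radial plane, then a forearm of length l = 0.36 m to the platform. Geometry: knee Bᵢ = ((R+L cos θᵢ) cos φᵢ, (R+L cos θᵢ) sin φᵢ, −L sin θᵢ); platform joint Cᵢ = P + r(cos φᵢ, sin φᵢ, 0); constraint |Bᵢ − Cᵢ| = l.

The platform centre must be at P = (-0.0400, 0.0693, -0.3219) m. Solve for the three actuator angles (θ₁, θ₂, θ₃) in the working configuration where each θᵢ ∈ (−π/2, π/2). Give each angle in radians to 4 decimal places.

θ₁ = 0.6108, θ₂ = 0.0873, θ₃ = 0.6108

rotate P by −φ1: (-0.0400, 0.0693, -0.3219)
  A=0.1300, B=-0.3219, C=(l²−L²−A²−y'²−z²)/(2L)=-0.0781
  √(A²+B²)=0.3472;  θ1 = -1.1870+1.7978 ≈ 0.6108
rotate P by −φ2: (0.0800, 0.0000, -0.3219)
  A cos θ + B sin θ = C:  0.0100·cos θ + -0.3219·sin θ = -0.0181
  √(A²+B²)=0.3221;  θ2 = -1.5398+1.6271 ≈ 0.0873
rotate P by −φ3: (-0.0400, -0.0693, -0.3219)
  A=0.1300, B=-0.3219, C=(l²−L²−A²−y'²−z²)/(2L)=-0.0781
  √(A²+B²)=0.3472;  θ3 = -1.1869+1.7978 ≈ 0.6108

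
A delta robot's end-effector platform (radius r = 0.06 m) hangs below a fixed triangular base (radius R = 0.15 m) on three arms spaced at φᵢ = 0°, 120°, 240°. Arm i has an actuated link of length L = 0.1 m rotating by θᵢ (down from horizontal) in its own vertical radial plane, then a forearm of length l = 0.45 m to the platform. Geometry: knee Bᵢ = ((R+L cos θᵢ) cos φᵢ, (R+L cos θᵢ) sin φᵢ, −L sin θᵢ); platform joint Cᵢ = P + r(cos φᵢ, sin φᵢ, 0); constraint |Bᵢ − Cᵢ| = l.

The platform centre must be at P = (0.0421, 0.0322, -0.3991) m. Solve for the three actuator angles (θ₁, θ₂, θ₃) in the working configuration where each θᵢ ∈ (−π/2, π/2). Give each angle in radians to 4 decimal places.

φ1=0.0° → target in arm frame (0.0421, 0.0322)
  A=0.0479, B=-0.3991, C=(l²−L²−A²−y'²−z²)/(2L)=0.1494
  √(A²+B²)=0.4020;  θ1 = -1.4513+1.1899 ≈ -0.2615
rotate P by −φ2: (0.0068, -0.0526, -0.3991)
  A=0.0832, B=-0.3991, C=(l²−L²−A²−y'²−z²)/(2L)=0.1177
  θ2 = atan2(B,A) + arccos(C/0.4077) = -0.0874
φ3=240.0° → target in arm frame (-0.0489, 0.0204)
  e−x'=0.1389;  (l²−L²−(e−x')²−y'²−z²)/2L = 0.0675
  θ3 = atan2(B,A) + arccos(C/0.4226) = 0.1746

θ₁ = -0.2615, θ₂ = -0.0874, θ₃ = 0.1746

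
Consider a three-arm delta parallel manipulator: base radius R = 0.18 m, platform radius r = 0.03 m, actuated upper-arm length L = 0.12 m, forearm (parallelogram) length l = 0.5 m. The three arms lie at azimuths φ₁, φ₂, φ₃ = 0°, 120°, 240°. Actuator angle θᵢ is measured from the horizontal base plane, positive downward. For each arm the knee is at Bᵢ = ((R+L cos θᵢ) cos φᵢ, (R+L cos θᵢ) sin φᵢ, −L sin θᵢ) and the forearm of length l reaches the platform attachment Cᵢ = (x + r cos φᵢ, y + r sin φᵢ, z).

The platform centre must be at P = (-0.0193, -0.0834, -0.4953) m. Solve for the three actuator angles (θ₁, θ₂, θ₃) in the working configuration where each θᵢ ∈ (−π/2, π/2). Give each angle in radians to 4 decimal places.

θ₁ = 0.6986, θ₂ = 0.8731, θ₃ = 0.2619

arm 1 (φ=0.0°): x'=-0.0193, y'=-0.0834
  e−x'=0.1693;  (l²−L²−(e−x')²−y'²−z²)/2L = -0.1889
  γ=atan2(-0.4953,0.1693)=-1.2414;  ψ=arccos(-0.3609)=1.9400;  θ1=γ+ψ≈0.6986
φ2=120.0° → target in arm frame (-0.0626, 0.0584)
  A cos θ + B sin θ = C:  0.2126·cos θ + -0.4953·sin θ = -0.2430
  γ=atan2(-0.4953,0.2126)=-1.1654;  ψ=arccos(-0.4509)=2.0385;  θ2=γ+ψ≈0.8731
arm 3 (φ=240.0°): x'=0.0819, y'=0.0250
  e−x'=0.0681;  (l²−L²−(e−x')²−y'²−z²)/2L = -0.0624
  θ3 = atan2(B,A) + arccos(C/0.5000) = 0.2619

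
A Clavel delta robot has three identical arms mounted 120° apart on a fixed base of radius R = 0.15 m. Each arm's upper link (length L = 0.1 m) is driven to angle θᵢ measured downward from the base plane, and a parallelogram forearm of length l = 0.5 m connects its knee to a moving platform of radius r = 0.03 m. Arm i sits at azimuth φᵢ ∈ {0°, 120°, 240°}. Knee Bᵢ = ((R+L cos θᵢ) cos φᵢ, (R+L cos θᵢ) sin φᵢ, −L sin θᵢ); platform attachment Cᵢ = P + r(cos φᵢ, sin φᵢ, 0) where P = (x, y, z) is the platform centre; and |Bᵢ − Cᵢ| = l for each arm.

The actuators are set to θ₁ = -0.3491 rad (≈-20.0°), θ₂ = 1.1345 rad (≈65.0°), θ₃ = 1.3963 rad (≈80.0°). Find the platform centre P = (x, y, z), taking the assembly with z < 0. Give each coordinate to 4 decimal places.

(0.2348, 0.0368, -0.4640)

arm 1 at φ=0.0°: e+L cos θ1 = 0.2140;  S1 = (0.2140, 0.0000, 0.0342)
S2 = (0.1623·cos120.0°, 0.1623·sin120.0°, -0.0906) = (-0.0811, 0.1405, -0.0906)
φ3=240.0°: virtual centre (-0.0687, -0.1190, -0.0985), radius l
eliminate P² terms by subtracting sphere 1 from 2 and 3
[-0.5902 0.2810 -0.2497]·P = -0.0124;  [-0.5653 -0.2379 -0.2654]·P = -0.0184
det = 0.2993;  x = 0.0271+-0.4477z,  y = 0.0128+-0.0517z
sphere 1 gives Az²+Bz+C=0 with A=1.2031, B=0.0975, C=-0.2138;  B²−4AC=1.0382;  roots -0.4640, 0.3829;  negative root z = -0.4640
x = 0.2348, y = 0.0368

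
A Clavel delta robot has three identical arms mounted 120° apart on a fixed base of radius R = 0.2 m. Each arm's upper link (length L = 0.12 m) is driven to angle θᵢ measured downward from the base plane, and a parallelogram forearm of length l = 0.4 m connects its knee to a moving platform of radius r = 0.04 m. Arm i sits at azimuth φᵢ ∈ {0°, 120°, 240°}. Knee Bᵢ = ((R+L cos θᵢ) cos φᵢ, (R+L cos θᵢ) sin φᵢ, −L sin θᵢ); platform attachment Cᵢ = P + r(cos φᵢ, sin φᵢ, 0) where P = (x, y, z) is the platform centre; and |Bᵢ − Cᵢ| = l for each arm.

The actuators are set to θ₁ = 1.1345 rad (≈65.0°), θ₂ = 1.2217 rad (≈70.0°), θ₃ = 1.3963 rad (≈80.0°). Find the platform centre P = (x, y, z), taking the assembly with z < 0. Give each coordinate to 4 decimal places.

arm 1 at φ=0.0°: e+L cos θ1 = 0.2107;  centre 1 = (0.2107, 0.0000, -0.1088)
arm 2 at φ=120.0°: e+L cos θ2 = 0.2010;  centre 2 = (-0.1005, 0.1741, -0.1128)
arm 3 at φ=240.0°: e+L cos θ3 = 0.1808;  centre 3 = (-0.0904, -0.1566, -0.1182)
subtract pairs → two planes through P
[-0.6225 0.3482 -0.0080]·P = -0.0031;  [-0.6023 -0.3132 -0.0188]·P = -0.0096
det = 0.4047;  x = 0.0106+-0.0224z,  y = 0.0101+-0.0171z
quadratic in z: (1.0008)z²+(0.2261)z+(-0.1080)=0, √Δ=0.6954 → z ∈ {-0.4604, 0.2345}; z = -0.4604 (taking z<0)
x = 0.0209, y = 0.0180

(0.0209, 0.0180, -0.4604)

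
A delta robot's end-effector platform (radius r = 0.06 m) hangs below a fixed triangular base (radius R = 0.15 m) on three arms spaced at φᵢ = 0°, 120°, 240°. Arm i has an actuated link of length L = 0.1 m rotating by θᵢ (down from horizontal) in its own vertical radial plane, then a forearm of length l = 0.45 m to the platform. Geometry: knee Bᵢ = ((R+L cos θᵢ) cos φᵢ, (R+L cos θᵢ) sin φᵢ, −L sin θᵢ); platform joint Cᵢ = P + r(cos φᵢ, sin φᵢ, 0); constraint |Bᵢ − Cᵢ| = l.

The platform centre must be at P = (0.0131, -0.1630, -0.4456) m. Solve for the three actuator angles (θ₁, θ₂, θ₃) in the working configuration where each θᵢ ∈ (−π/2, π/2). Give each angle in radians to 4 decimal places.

rotate P by −φ1: (0.0131, -0.1630, -0.4456)
  A cos θ + B sin θ = C:  0.0769·cos θ + -0.4456·sin θ = -0.1927
  γ=atan2(-0.4456,0.0769)=-1.3999;  ψ=arccos(-0.4262)=2.0111;  θ1=γ+ψ≈0.6112
rotate P by −φ2: (-0.1477, 0.0702, -0.4456)
  A cos θ + B sin θ = C:  0.2377·cos θ + -0.4456·sin θ = -0.3374
  γ=atan2(-0.4456,0.2377)=-1.0807;  ψ=arccos(-0.6681)=2.3025;  θ2=γ+ψ≈1.2218
arm 3 (φ=240.0°): x'=0.1346, y'=0.0928
  e−x'=-0.0446;  (l²−L²−(e−x')²−y'²−z²)/2L = -0.0833
  θ3 = atan2(B,A) + arccos(C/0.4478) = 0.0874

θ₁ = 0.6112, θ₂ = 1.2218, θ₃ = 0.0874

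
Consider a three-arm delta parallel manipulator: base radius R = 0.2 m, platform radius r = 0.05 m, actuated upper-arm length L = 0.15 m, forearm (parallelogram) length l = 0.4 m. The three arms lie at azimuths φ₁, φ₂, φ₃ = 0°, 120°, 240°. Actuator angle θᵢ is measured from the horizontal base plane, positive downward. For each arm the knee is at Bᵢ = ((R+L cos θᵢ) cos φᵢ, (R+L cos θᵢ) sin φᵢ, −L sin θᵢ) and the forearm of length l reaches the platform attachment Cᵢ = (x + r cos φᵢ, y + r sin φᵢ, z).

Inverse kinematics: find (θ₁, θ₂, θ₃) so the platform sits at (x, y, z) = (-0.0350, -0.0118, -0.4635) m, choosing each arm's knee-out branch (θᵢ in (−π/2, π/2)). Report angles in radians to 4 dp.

θ₁ = 1.2219, θ₂ = 1.0472, θ₃ = 0.9601

rotate P by −φ1: (-0.0350, -0.0118, -0.4635)
  A cos θ + B sin θ = C:  0.1850·cos θ + -0.4635·sin θ = -0.3723
  √(A²+B²)=0.4991;  θ1 = -1.1910+2.4129 ≈ 1.2219
rotate P by −φ2: (0.0073, 0.0362, -0.4635)
  e−x'=0.1427;  (l²−L²−(e−x')²−y'²−z²)/2L = -0.3300
  √(A²+B²)=0.4850;  θ2 = -1.2721+2.3193 ≈ 1.0472
φ3=240.0° → target in arm frame (0.0277, -0.0244)
  e−x'=0.1223;  (l²−L²−(e−x')²−y'²−z²)/2L = -0.3096
  √(A²+B²)=0.4794;  θ3 = -1.3129+2.2730 ≈ 0.9601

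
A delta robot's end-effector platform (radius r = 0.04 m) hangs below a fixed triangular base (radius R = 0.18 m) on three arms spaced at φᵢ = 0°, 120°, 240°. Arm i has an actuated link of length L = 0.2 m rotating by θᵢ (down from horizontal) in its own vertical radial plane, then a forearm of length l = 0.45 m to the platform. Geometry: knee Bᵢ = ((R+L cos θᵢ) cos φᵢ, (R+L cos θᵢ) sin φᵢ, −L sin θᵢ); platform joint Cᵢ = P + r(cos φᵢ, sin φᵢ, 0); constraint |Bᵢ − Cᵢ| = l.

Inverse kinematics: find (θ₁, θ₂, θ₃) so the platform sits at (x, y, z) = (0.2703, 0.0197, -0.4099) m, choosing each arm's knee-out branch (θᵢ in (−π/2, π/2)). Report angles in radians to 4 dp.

rotate P by −φ1: (0.2703, 0.0197, -0.4099)
  A=-0.1303, B=-0.4099, C=(l²−L²−A²−y'²−z²)/(2L)=-0.0572
  γ=atan2(-0.4099,-0.1303)=-1.8786;  ψ=arccos(-0.1330)=1.7042;  θ1=γ+ψ≈-0.1744
arm 2 (φ=120.0°): x'=-0.1181, y'=-0.2439
  A=0.2581, B=-0.4099, C=(l²−L²−A²−y'²−z²)/(2L)=-0.3291
  γ=atan2(-0.4099,0.2581)=-1.0089;  ψ=arccos(-0.6794)=2.3177;  θ2=γ+ψ≈1.3089
rotate P by −φ3: (-0.1522, 0.2242, -0.4099)
  A=0.2922, B=-0.4099, C=(l²−L²−A²−y'²−z²)/(2L)=-0.3530
  γ=atan2(-0.4099,0.2922)=-0.9515;  ψ=arccos(-0.7012)=2.3478;  θ3=γ+ψ≈1.3964

θ₁ = -0.1744, θ₂ = 1.3089, θ₃ = 1.3964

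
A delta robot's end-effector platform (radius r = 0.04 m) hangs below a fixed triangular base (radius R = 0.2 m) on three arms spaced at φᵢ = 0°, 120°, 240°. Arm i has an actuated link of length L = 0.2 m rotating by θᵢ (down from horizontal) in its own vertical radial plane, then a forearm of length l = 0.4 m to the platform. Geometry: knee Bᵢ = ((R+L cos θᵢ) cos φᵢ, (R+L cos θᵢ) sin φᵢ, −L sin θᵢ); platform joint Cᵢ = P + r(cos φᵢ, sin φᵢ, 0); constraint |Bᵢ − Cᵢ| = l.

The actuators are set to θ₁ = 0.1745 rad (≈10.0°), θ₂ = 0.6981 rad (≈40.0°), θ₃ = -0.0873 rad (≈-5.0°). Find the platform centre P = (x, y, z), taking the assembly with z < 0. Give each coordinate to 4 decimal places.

(0.0184, -0.0723, -0.2351)

arm 1 at φ=0.0°: ρ1 = 0.3570;  O1 = (0.3570, 0.0000, -0.0347)
O2 = (0.3132·cos120.0°, 0.3132·sin120.0°, -0.1286) = (-0.1566, 0.2713, -0.1286)
arm 3 at φ=240.0°: ρ3 = 0.3592;  O3 = (-0.1796, -0.3111, 0.0174)
|O₂|²−|O₁|² = -0.0140;  |O₃|²−|O₁|² = 0.0007
linear system: -1.0271x+0.5425y = -0.0140−-0.1877z; -1.0732x+-0.6222y = 0.0007−0.1043z
Cramer: x(z) = 0.0068-0.0493z;  y(z) = -0.0129+0.2526z
into |P−O₁|² = l²: 1.0663z² + 0.0974z + -0.0360 = 0;  Δ = 0.1631;  z = -0.2351 or 0.1437 → z<0 root = -0.2351
x = 0.0184, y = -0.0723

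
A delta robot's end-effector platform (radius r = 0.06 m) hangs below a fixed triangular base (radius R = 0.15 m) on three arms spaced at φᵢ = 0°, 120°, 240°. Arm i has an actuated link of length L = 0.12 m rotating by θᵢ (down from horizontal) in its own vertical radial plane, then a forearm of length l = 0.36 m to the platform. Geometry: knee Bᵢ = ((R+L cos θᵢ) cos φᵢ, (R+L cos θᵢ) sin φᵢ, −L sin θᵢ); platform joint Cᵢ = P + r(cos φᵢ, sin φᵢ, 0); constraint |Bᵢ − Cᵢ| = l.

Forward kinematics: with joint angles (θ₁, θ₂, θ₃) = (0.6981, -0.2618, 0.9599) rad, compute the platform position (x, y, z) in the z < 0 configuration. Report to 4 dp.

(-0.0408, 0.1421, -0.3217)

φ1=0.0°: virtual centre (0.1819, 0.0000, -0.0771), radius l
centre 2 = (0.2059·cos120.0°, 0.2059·sin120.0°, 0.0311) = (-0.1030, 0.1783, 0.0311)
arm 3 at φ=240.0°: e+L cos θ3 = 0.1588;  centre 3 = (-0.0794, -0.1376, -0.0983)
subtract pairs → two planes through P
linear system: -0.5698x+0.3566y = 0.0043−0.2164z; -0.5227x+-0.2751y = -0.0042−-0.0423z
det = 0.3432;  x = 0.0009+0.1295z,  y = 0.0135+-0.3999z
quadratic in z: (1.1767)z²+(0.0966)z+(-0.0907)=0, √Δ=0.6604 → z ∈ {-0.3217, 0.2396}; z = -0.3217 (taking z<0)
x = -0.0408, y = 0.1421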